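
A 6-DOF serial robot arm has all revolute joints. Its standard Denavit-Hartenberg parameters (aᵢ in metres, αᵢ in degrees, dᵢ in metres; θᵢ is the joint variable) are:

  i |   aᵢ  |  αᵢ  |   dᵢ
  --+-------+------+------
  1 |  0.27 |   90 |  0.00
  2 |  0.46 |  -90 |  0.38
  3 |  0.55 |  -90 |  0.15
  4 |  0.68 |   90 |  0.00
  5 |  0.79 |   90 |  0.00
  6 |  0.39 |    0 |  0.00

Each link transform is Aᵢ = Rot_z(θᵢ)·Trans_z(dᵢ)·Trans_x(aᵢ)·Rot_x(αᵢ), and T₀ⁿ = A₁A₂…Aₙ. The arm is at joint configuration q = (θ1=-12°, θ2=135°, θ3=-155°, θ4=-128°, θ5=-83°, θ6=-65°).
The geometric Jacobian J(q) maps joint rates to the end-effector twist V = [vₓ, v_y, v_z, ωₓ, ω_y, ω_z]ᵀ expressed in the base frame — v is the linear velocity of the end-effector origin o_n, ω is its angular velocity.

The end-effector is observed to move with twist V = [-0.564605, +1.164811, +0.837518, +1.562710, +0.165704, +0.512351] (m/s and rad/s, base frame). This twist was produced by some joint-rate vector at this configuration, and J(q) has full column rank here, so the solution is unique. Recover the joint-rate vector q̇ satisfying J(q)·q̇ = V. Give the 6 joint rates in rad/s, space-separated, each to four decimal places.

-0.1180 -0.4520 -0.8500 -0.1860 -0.0230 0.8520

o_n = [-0.1835, 0.3825, -0.8784]
J₁: ẑ×o_n = [-0.3825, -0.1835, 0.0000], ω = ẑ
J2: z=[-0.2079, -0.9781, 0.0000] o=[0.2641, -0.0561, 0.0000] → [0.8592, -0.1826, -0.5290, -0.2079, -0.9781, 0.0000]
J3: z=[-0.6917, 0.1470, -0.7071] o=[-0.1331, -0.3602, 0.3253] → [0.3482, -0.7969, -0.5063, -0.6917, 0.1470, -0.7071]
J4: z=[-0.4807, -0.8244, 0.2988] o=[0.0596, -0.6388, -0.1333] → [0.3091, -0.4309, -0.6914, -0.4807, -0.8244, 0.2988]
J5: z=[0.0011, 0.3402, 0.9403] o=[-0.5366, -0.3312, -0.2439] → [-0.8869, 0.3328, -0.1194, 0.0011, 0.3402, 0.9403]
J6: z=[0.9289, -0.3485, 0.1250] o=[-0.2441, 0.3588, -0.4939] → [0.1311, 0.3648, 0.0431, 0.9289, -0.3485, 0.1250]
q̇ = J⁺·V = [-0.1180, -0.4520, -0.8500, -0.1860, -0.0230, 0.8520]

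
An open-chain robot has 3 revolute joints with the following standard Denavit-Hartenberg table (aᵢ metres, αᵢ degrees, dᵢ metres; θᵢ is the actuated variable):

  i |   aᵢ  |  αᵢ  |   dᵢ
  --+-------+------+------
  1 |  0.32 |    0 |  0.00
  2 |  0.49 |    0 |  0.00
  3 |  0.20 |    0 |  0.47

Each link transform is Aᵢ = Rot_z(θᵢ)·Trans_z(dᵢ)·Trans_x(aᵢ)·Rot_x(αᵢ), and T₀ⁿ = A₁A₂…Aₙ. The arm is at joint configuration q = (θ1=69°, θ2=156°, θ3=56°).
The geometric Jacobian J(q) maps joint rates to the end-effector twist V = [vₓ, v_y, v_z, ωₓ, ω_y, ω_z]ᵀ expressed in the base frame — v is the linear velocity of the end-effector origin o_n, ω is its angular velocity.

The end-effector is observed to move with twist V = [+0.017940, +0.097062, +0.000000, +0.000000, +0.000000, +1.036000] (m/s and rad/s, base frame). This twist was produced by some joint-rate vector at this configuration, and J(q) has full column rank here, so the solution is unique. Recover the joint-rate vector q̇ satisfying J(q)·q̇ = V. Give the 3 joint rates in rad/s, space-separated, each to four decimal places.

0.6950 -0.6310 0.9720

o_n = [-0.1936, -0.2441, 0.4700]
J₁: ẑ×o_n = [0.2441, -0.1936, 0.0000], ω = ẑ
J2: z=[0.0000, 0.0000, 1.0000] o=[0.1147, 0.2987, 0.0000] → [0.5428, -0.3083, 0.0000, 0.0000, 0.0000, 1.0000]
J3: z=[0.0000, 0.0000, 1.0000] o=[-0.2318, -0.0477, 0.0000] → [0.1963, 0.0382, -0.0000, 0.0000, 0.0000, 1.0000]
q̇ = J⁺·V = [0.6950, -0.6310, 0.9720]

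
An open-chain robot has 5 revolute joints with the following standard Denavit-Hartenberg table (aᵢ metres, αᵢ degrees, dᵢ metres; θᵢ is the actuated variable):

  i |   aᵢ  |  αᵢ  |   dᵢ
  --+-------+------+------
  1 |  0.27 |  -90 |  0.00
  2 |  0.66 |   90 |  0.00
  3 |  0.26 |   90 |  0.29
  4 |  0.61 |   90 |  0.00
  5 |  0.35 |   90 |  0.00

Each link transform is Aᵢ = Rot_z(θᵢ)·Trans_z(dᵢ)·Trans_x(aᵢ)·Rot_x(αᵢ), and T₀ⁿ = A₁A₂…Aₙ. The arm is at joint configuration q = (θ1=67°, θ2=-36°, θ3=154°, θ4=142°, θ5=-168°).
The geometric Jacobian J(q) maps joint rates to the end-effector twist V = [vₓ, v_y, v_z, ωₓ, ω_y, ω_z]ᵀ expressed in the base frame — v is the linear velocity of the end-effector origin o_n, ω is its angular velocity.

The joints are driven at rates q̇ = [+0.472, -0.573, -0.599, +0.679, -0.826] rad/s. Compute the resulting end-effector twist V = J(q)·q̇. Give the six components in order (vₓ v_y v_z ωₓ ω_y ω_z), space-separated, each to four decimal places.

-0.5168 0.0511 0.0632 0.6965 1.1658 -0.0956

o_n = [0.2260, 0.4202, 0.7112]
J₁: ẑ×o_n = [-0.4202, 0.2260, 0.0000], ω = ẑ
J2: z=[-0.9205, 0.3907, 0.0000] o=[0.1055, 0.2485, 0.0000] → [0.2779, 0.6546, -0.2051, -0.9205, 0.3907, 0.0000]
J3: z=[-0.2297, -0.5411, 0.8090] o=[0.3141, 0.7400, 0.3879] → [0.0839, 0.0030, 0.0258, -0.2297, -0.5411, 0.8090]
J4: z=[-0.6888, 0.6776, 0.2577] o=[0.0687, 0.4536, 0.4852] → [0.1617, 0.1962, -0.0836, -0.6888, 0.6776, 0.2577]
J5: z=[-0.6043, -0.7330, 0.3123] o=[0.3130, 0.4899, 1.0430] → [0.2649, -0.2277, -0.0217, -0.6043, -0.7330, 0.3123]
V = J·q̇ = [-0.5168, 0.0511, 0.0632, 0.6965, 1.1658, -0.0956]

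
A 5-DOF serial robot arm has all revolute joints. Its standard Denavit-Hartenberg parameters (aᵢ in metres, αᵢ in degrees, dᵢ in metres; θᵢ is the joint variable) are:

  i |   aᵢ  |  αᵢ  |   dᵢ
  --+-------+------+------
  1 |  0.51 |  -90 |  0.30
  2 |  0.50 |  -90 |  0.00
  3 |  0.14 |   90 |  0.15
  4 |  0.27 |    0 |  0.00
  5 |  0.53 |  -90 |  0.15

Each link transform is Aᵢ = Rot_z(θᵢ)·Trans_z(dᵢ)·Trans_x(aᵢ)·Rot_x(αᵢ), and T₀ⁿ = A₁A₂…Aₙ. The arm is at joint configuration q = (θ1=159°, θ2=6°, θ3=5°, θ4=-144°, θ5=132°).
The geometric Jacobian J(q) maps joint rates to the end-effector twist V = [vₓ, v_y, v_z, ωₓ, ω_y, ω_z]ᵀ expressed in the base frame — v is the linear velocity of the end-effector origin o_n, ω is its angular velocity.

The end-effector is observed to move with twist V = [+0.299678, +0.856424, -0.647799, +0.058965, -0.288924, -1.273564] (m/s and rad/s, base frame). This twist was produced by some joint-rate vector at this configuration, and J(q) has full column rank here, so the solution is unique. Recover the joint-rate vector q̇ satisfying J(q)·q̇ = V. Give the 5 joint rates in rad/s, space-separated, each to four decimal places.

o_n = [-1.4109, 0.4226, 0.3188]
J₁: ẑ×o_n = [-0.4226, -1.4109, 0.0000], ω = ẑ
J2: z=[-0.3584, -0.9336, 0.0000] o=[-0.4761, 0.1828, 0.3000] → [-0.0175, 0.0067, -0.9586, -0.3584, -0.9336, 0.0000]
J3: z=[0.0976, -0.0375, -0.9945] o=[-0.9404, 0.3610, 0.2477] → [0.0586, 0.4610, -0.0116, 0.0976, -0.0375, -0.9945]
J4: z=[-0.4379, -0.8990, -0.0091] o=[-1.0508, 0.4164, 0.0840] → [-0.2110, 0.1061, -0.3263, -0.4379, -0.8990, -0.0091]
J5: z=[-0.4379, -0.8990, -0.0091] o=[-0.8711, 0.3271, 0.2646] → [-0.0479, 0.0287, -0.5271, -0.4379, -0.8990, -0.0091]
q̇ = J⁺·V = [-0.3350, 0.9300, 0.9500, -0.5270, -0.1570]

-0.3350 0.9300 0.9500 -0.5270 -0.1570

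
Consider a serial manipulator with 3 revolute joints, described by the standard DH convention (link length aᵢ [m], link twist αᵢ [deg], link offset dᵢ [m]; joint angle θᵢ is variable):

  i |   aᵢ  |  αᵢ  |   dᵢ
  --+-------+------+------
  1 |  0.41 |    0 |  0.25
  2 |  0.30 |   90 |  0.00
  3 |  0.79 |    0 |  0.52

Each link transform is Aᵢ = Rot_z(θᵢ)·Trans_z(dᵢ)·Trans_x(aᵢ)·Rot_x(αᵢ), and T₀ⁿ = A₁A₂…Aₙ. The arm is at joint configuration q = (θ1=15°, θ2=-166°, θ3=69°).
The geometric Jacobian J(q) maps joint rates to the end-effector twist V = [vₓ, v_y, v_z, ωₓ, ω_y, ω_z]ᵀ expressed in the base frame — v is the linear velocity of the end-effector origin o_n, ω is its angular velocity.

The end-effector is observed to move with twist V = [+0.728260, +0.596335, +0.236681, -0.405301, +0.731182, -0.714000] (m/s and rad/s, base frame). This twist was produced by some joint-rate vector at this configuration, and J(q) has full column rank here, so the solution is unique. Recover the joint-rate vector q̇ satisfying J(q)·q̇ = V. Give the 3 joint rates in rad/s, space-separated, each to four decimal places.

o_n = [-0.3661, 0.2782, 0.9875]
J₁: ẑ×o_n = [-0.2782, -0.3661, 0.0000], ω = ẑ
J2: z=[0.0000, 0.0000, 1.0000] o=[0.3960, 0.1061, 0.2500] → [-0.1721, -0.7621, 0.0000, 0.0000, 0.0000, 1.0000]
J3: z=[-0.4848, 0.8746, 0.0000] o=[0.1336, -0.0393, 0.2500] → [0.6451, 0.3576, 0.2831, -0.4848, 0.8746, 0.0000]
q̇ = J⁺·V = [-0.6230, -0.0910, 0.8360]

-0.6230 -0.0910 0.8360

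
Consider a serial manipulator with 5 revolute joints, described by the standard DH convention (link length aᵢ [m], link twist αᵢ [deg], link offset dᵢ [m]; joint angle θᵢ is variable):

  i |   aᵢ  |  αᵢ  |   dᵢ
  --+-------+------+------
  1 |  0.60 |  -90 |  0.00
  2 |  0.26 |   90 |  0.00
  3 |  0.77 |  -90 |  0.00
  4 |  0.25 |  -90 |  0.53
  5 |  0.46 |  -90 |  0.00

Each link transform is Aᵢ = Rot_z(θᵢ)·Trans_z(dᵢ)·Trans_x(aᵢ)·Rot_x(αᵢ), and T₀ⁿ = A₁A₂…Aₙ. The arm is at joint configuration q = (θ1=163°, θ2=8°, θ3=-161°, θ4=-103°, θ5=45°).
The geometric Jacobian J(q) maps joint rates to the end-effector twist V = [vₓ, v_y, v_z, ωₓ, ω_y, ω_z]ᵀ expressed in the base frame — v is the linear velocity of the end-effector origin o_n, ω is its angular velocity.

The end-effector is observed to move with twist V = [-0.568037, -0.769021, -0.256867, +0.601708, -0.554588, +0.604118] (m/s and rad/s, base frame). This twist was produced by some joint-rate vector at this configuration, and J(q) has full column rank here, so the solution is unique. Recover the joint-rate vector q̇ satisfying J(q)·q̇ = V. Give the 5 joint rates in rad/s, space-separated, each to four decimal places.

o_n = [-0.2666, 0.5020, 0.5939]
J₁: ẑ×o_n = [-0.5020, -0.2666, 0.0000], ω = ẑ
J2: z=[-0.2924, -0.9563, 0.0000] o=[-0.5738, 0.1754, 0.0000] → [-0.5680, 0.1736, 0.1983, -0.2924, -0.9563, 0.0000]
J3: z=[-0.1331, 0.0407, 0.9903] o=[-0.8200, 0.2507, -0.0362] → [-0.2232, 0.6319, -0.0560, -0.1331, 0.0407, 0.9903]
J4: z=[-0.0319, 0.9985, -0.0453] o=[-0.0572, 0.2796, 0.0651] → [0.5380, 0.0263, 0.2019, -0.0319, 0.9985, -0.0453]
J5: z=[0.9353, 0.0458, 0.3510] o=[-0.1623, 0.8166, 0.2749] → [0.1250, -0.3349, -0.2895, 0.9353, 0.0458, 0.3510]
q̇ = J⁺·V = [0.9000, -0.0460, -0.5160, -0.6030, 0.5350]

0.9000 -0.0460 -0.5160 -0.6030 0.5350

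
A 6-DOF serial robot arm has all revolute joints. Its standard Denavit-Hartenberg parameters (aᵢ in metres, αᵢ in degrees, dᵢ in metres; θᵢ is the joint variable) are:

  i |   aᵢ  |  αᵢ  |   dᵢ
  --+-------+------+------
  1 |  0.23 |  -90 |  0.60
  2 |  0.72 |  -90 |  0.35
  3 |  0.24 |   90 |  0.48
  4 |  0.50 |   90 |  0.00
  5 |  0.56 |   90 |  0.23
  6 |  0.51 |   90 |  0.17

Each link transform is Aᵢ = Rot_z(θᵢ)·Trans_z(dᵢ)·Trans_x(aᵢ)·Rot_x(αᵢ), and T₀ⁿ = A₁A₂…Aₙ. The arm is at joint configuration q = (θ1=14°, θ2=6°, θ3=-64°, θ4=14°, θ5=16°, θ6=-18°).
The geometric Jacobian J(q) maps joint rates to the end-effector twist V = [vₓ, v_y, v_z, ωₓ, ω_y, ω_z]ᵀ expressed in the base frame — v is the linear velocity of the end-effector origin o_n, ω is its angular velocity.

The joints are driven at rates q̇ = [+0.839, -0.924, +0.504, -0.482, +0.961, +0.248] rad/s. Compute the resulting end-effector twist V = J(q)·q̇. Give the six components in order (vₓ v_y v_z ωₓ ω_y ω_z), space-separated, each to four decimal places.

o_n = [0.9947, 2.2980, -0.3251]
J₁: ẑ×o_n = [-2.2980, 0.9947, 0.0000], ω = ẑ
J2: z=[-0.2419, 0.9703, 0.0000] o=[0.2232, 0.0556, 0.6000] → [-0.8976, -0.2238, -1.2911, -0.2419, 0.9703, 0.0000]
J3: z=[-0.1014, -0.0253, -0.9945] o=[0.8333, 0.5685, 0.5247] → [1.7415, -0.2468, -0.1713, -0.1014, -0.0253, -0.9945]
J4: z=[-0.9734, 0.2091, 0.0939] o=[0.8339, 0.7910, 0.0364] → [-0.2172, -0.3367, -1.5005, -0.9734, 0.2091, 0.0939]
J5: z=[0.1481, 0.2610, 0.9539] o=[0.9214, 1.2622, -0.1062] → [-1.0452, 0.1024, 0.1343, 0.1481, 0.2610, 0.9539]
J6: z=[0.9839, 0.0588, -0.1689] o=[0.8994, 1.8618, -0.0257] → [0.0561, 0.2785, 0.4236, 0.9839, 0.0588, -0.1689]
V = J·q̇ = [-1.1068, 1.2468, 2.0640, 1.0280, -0.7447, 1.1673]

-1.1068 1.2468 2.0640 1.0280 -0.7447 1.1673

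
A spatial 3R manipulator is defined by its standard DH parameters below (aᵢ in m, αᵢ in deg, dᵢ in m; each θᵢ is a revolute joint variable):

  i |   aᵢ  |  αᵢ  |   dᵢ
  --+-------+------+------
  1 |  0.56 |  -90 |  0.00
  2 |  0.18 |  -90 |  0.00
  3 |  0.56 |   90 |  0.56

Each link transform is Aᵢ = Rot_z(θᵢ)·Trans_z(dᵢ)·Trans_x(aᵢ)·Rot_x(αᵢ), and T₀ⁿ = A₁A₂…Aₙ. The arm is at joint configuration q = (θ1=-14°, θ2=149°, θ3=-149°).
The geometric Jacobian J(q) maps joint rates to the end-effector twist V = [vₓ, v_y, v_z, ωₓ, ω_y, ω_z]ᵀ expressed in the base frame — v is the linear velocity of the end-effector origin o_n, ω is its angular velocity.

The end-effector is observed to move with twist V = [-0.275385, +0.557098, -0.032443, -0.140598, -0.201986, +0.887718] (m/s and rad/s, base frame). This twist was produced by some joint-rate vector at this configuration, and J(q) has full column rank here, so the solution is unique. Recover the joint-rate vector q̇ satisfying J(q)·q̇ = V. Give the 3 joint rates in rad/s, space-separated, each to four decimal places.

o_n = [0.5828, 0.1519, 0.6345]
J₁: ẑ×o_n = [-0.1519, 0.5828, 0.0000], ω = ẑ
J2: z=[0.2419, 0.9703, 0.0000] o=[0.5434, -0.1355, 0.0000] → [0.6157, -0.1535, 0.0313, 0.2419, 0.9703, 0.0000]
J3: z=[-0.4997, 0.1246, 0.8572] o=[0.3937, -0.0982, -0.0927] → [-0.1238, 0.5256, -0.1485, -0.4997, 0.1246, 0.8572]
q̇ = J⁺·V = [0.7420, -0.2300, 0.1700]

0.7420 -0.2300 0.1700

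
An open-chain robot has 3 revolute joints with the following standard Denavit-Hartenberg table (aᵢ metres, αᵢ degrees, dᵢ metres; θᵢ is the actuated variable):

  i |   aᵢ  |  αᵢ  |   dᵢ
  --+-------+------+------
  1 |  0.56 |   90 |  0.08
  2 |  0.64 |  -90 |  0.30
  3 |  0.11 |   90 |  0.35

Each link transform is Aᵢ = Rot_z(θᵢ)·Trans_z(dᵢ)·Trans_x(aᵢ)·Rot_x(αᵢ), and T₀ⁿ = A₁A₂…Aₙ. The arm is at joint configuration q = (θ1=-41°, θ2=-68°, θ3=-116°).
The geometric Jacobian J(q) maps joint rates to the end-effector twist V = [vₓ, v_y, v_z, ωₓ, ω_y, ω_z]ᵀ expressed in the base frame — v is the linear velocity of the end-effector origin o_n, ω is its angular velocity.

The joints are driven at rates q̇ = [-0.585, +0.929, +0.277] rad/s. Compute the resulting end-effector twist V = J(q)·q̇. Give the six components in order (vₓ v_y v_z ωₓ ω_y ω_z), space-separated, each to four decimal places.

-0.3089 -0.6066 0.4820 -0.4156 -0.8696 -0.4812

o_n = [0.5732, -1.0268, -0.3376]
J₁: ẑ×o_n = [1.0268, 0.5732, -0.0000], ω = ẑ
J2: z=[-0.6561, -0.7547, 0.0000] o=[0.4226, -0.3674, 0.0800] → [0.3151, -0.2740, 0.5462, -0.6561, -0.7547, 0.0000]
J3: z=[0.6998, -0.6083, 0.3746] o=[0.4068, -0.7511, -0.5134] → [-0.0037, -0.0607, -0.0917, 0.6998, -0.6083, 0.3746]
V = J·q̇ = [-0.3089, -0.6066, 0.4820, -0.4156, -0.8696, -0.4812]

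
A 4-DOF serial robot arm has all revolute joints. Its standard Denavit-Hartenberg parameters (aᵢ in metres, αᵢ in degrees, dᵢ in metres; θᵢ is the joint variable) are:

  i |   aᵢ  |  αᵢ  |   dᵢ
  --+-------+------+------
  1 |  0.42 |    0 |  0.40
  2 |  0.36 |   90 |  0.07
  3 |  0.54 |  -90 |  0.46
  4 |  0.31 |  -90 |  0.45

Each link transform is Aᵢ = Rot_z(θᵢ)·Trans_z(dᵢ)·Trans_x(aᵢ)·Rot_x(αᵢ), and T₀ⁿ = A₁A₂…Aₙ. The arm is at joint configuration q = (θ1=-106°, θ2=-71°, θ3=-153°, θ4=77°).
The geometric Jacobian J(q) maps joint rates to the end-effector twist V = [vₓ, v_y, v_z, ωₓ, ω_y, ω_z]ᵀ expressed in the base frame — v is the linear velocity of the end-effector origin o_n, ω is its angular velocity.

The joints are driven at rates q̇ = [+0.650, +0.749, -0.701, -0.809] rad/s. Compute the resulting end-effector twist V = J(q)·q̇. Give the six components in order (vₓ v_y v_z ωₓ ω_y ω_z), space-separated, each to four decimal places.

o_n = [-0.1450, -0.2471, -0.2078]
J₁: ẑ×o_n = [0.2471, -0.1450, 0.0000], ω = ẑ
J2: z=[0.0000, 0.0000, 1.0000] o=[-0.1158, -0.4037, 0.4000] → [-0.1566, -0.0293, 0.0000, 0.0000, 0.0000, 1.0000]
J3: z=[-0.0523, 0.9986, 0.0000] o=[-0.4753, -0.4226, 0.4700] → [-0.6768, -0.0355, -0.3390, -0.0523, 0.9986, 0.0000]
J4: z=[-0.4534, -0.0238, -0.8910] o=[-0.0189, 0.0620, 0.2248] → [-0.2651, -0.0837, 0.1371, -0.4534, -0.0238, -0.8910]
V = J·q̇ = [0.7322, -0.0236, 0.1267, 0.4035, -0.6808, 2.1198]

0.7322 -0.0236 0.1267 0.4035 -0.6808 2.1198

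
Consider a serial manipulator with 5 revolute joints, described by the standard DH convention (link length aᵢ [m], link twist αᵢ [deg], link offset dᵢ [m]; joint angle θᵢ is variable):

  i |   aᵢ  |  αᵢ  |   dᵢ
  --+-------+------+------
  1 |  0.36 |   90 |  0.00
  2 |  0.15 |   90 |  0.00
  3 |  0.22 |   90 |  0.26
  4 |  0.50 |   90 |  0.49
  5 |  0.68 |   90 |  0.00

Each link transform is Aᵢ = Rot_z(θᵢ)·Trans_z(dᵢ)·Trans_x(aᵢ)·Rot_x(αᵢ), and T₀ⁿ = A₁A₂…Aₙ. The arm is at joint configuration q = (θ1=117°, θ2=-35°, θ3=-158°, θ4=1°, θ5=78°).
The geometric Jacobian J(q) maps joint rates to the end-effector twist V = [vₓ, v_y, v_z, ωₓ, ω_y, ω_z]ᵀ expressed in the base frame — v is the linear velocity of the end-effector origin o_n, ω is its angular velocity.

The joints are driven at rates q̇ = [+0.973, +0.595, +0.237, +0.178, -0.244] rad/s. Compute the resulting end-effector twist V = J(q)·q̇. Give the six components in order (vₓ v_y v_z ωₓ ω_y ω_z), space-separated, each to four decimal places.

o_n = [0.9761, -0.2673, 0.3981]
J₁: ẑ×o_n = [0.2673, 0.9761, -0.0000], ω = ẑ
J2: z=[0.8910, 0.4540, 0.0000] o=[-0.1634, 0.3208, 0.0000] → [0.1807, -0.3547, -1.0413, 0.8910, 0.4540, 0.0000]
J3: z=[0.2604, -0.5111, -0.8192] o=[-0.2192, 0.4302, -0.0860] → [-0.8188, -1.1052, 0.4293, 0.2604, -0.5111, -0.8192]
J4: z=[0.9654, 0.1475, 0.2149] o=[-0.1491, 0.1111, -0.1820] → [0.1669, -0.3183, -0.5313, 0.9654, 0.1475, 0.2149]
J5: z=[-0.2602, 0.4962, 0.8283] o=[0.3318, -0.2444, 0.1820] → [0.1261, 0.5899, -0.3138, -0.2602, 0.4962, 0.8283]
V = J·q̇ = [0.1725, 0.2762, -0.5358, 0.8272, 0.0542, 0.6150]

0.1725 0.2762 -0.5358 0.8272 0.0542 0.6150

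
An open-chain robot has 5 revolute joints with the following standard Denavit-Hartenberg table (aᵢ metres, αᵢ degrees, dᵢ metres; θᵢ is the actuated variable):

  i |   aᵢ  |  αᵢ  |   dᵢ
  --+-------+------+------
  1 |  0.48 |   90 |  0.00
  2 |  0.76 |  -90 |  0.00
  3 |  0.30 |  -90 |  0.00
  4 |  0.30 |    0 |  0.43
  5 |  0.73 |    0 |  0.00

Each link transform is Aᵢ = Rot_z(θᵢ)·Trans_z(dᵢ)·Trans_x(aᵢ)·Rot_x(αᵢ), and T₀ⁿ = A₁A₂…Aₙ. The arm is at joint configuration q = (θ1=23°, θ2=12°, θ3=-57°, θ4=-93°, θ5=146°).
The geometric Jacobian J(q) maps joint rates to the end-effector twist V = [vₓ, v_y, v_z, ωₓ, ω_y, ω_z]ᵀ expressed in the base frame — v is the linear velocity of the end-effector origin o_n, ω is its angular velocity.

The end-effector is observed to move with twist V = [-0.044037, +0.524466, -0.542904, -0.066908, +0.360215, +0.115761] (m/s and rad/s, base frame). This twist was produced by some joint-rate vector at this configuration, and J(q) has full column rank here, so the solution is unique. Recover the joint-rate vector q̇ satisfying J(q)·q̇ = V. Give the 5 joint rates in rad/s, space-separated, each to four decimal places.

o_n = [2.0056, 0.4464, 0.0377]
J₁: ẑ×o_n = [-0.4464, 2.0056, 0.0000], ω = ẑ
J2: z=[0.3907, -0.9205, 0.0000] o=[0.4418, 0.1876, 0.0000] → [-0.0347, -0.0147, 1.5406, 0.3907, -0.9205, 0.0000]
J3: z=[-0.1914, -0.0812, 0.9781] o=[1.1261, 0.4780, 0.1580] → [0.0407, 0.8372, 0.0775, -0.1914, -0.0812, 0.9781]
J4: z=[0.5423, 0.8219, 0.1744] o=[1.3716, 0.3089, 0.1920] → [-0.1508, 0.1942, -0.4465, 0.5423, 0.8219, 0.1744]
J5: z=[0.5423, 0.8219, 0.1744] o=[1.5346, 0.6468, 0.5582] → [-0.3929, 0.3644, -0.4957, 0.5423, 0.8219, 0.1744]
q̇ = J⁺·V = [0.4680, -0.3550, -0.3610, 0.6990, -0.6940]

0.4680 -0.3550 -0.3610 0.6990 -0.6940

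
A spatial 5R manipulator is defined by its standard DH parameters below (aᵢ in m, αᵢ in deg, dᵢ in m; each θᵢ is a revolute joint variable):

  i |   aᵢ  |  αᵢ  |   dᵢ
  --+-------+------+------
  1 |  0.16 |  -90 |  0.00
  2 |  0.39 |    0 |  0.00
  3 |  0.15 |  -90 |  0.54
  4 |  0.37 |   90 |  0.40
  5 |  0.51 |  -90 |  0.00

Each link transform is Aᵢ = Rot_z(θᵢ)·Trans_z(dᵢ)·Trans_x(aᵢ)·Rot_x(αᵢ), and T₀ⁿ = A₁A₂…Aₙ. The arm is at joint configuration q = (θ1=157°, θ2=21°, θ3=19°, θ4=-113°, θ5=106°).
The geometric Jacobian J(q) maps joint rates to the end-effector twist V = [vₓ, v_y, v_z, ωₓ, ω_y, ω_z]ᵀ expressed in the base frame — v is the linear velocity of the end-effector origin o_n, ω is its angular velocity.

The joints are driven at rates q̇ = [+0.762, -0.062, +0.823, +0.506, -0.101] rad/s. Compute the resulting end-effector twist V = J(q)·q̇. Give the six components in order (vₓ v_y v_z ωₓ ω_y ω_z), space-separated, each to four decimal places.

o_n = [-0.2918, -0.6922, -0.8605]
J₁: ẑ×o_n = [0.6922, -0.2918, 0.0000], ω = ẑ
J2: z=[-0.3907, -0.9205, 0.0000] o=[-0.1473, 0.0625, 0.0000] → [0.7921, -0.3362, 0.1619, -0.3907, -0.9205, 0.0000]
J3: z=[-0.3907, -0.9205, 0.0000] o=[-0.4824, 0.2048, -0.1398] → [0.6635, -0.2816, 0.5260, -0.3907, -0.9205, 0.0000]
J4: z=[0.5917, -0.2512, -0.7660] o=[-0.7992, -0.2474, -0.2362] → [-0.1839, -0.0193, -0.1357, 0.5917, -0.2512, -0.7660]
J5: z=[0.8018, 0.0841, 0.5917] o=[-0.5937, -0.7046, -0.4497] → [-0.0419, 0.5080, -0.0154, 0.8018, 0.0841, 0.5917]
V = J·q̇ = [0.9355, -0.4943, 0.3557, -0.0789, -0.8361, 0.3146]

0.9355 -0.4943 0.3557 -0.0789 -0.8361 0.3146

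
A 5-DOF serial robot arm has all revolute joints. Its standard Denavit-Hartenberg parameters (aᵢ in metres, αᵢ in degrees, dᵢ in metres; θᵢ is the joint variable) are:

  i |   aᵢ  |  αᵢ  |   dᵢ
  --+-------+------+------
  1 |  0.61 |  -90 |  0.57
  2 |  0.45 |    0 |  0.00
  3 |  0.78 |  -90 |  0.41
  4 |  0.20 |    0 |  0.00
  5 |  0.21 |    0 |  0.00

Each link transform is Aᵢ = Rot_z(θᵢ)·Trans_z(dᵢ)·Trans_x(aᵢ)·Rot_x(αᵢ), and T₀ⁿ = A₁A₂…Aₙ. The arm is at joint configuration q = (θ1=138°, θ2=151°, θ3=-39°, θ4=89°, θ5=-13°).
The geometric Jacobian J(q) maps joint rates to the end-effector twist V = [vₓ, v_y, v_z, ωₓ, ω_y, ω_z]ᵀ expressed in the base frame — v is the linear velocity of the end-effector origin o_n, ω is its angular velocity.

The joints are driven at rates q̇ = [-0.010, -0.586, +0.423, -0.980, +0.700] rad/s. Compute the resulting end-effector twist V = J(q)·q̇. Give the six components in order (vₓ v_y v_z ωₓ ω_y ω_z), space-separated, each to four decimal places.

o_n = [0.0672, -0.0690, -0.4217]
J₁: ẑ×o_n = [0.0690, 0.0672, -0.0000], ω = ẑ
J2: z=[-0.6691, -0.7431, 0.0000] o=[-0.4533, 0.4082, 0.5700] → [0.7370, -0.6636, 0.7061, -0.6691, -0.7431, 0.0000]
J3: z=[-0.6691, -0.7431, 0.0000] o=[-0.1608, 0.1448, 0.3518] → [0.5749, -0.5176, 0.3125, -0.6691, -0.7431, 0.0000]
J4: z=[0.6890, -0.6204, 0.3746] o=[-0.2180, -0.3554, -0.3714] → [-0.0761, 0.1415, 0.3743, 0.6890, -0.6204, 0.3746]
J5: z=[0.6890, -0.6204, 0.3746] o=[-0.0833, -0.2077, -0.3746] → [-0.0227, 0.0888, 0.1889, 0.6890, -0.6204, 0.3746]
V = J·q̇ = [-0.1308, 0.0927, -0.5162, -0.0839, 0.2948, -0.1149]

-0.1308 0.0927 -0.5162 -0.0839 0.2948 -0.1149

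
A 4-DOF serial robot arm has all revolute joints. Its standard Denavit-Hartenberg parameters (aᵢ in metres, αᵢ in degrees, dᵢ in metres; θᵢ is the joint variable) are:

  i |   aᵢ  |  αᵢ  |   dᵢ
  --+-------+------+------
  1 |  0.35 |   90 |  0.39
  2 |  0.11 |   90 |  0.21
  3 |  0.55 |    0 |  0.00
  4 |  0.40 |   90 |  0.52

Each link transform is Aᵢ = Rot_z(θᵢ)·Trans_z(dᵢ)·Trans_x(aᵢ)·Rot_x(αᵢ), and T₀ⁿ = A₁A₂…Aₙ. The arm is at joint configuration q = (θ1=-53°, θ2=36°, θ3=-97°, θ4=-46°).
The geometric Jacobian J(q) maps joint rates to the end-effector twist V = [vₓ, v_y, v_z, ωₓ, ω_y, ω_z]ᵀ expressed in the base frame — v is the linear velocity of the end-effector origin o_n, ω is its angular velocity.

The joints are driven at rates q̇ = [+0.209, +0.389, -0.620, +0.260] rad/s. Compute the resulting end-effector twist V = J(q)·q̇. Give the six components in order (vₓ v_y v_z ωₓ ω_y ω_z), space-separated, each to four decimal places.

-0.1959 0.1499 -0.2180 -0.4380 -0.0651 0.5002

o_n = [0.7205, 0.0020, -0.1932]
J₁: ẑ×o_n = [-0.0020, 0.7205, 0.0000], ω = ẑ
J2: z=[-0.7986, -0.6018, 0.0000] o=[0.2106, -0.2795, 0.3900] → [0.3510, -0.4658, 0.0820, -0.7986, -0.6018, 0.0000]
J3: z=[0.3537, -0.4694, -0.8090] o=[0.0965, -0.4770, 0.4547] → [0.6917, -0.2757, 0.4624, 0.3537, -0.4694, -0.8090]
J4: z=[0.3537, -0.4694, -0.8090] o=[0.4998, -0.1051, 0.4153] → [0.3723, 0.0367, 0.1415, 0.3537, -0.4694, -0.8090]
V = J·q̇ = [-0.1959, 0.1499, -0.2180, -0.4380, -0.0651, 0.5002]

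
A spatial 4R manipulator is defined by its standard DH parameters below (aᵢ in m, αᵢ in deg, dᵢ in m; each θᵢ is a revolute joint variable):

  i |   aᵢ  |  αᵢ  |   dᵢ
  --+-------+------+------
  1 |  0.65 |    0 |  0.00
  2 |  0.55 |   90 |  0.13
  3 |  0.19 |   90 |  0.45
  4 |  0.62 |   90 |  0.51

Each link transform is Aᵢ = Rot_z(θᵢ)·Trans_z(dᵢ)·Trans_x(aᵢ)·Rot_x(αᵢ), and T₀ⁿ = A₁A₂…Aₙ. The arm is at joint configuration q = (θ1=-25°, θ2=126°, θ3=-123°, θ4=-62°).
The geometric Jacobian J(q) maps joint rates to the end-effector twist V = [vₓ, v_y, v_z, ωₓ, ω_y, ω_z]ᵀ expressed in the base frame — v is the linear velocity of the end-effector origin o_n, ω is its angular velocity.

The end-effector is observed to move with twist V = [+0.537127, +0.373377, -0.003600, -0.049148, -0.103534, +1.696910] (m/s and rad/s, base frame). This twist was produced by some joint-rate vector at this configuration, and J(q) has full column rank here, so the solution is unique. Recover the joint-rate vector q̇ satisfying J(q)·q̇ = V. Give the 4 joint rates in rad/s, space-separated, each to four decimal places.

o_n = [0.5201, -0.4305, 0.0043]
J₁: ẑ×o_n = [0.4305, 0.5201, -0.0000], ω = ẑ
J2: z=[0.0000, 0.0000, 1.0000] o=[0.5891, -0.2747, 0.0000] → [0.1558, -0.0690, 0.0000, 0.0000, 0.0000, 1.0000]
J3: z=[0.9816, 0.1908, 0.0000] o=[0.4842, 0.2652, 0.1300] → [-0.0240, 0.1234, -0.6897, 0.9816, 0.1908, 0.0000]
J4: z=[0.1600, -0.8233, 0.5446] o=[0.9456, 0.2495, -0.0293] → [0.3426, -0.2371, -0.4591, 0.1600, -0.8233, 0.5446]
q̇ = J⁺·V = [0.8840, 0.7530, -0.0680, 0.1100]

0.8840 0.7530 -0.0680 0.1100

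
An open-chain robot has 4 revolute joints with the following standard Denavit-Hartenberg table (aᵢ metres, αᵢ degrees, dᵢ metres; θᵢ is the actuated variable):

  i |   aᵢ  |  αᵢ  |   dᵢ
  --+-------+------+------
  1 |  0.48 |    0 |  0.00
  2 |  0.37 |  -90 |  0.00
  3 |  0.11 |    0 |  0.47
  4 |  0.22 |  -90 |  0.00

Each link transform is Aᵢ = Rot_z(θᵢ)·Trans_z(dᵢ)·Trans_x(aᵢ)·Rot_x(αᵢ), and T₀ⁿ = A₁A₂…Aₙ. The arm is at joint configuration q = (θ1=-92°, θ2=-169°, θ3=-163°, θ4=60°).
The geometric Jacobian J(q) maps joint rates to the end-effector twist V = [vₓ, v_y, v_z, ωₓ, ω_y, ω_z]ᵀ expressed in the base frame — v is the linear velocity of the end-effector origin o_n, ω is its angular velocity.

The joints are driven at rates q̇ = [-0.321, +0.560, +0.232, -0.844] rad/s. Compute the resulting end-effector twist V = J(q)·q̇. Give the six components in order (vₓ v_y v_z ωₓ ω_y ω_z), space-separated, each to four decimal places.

o_n = [-0.5146, -0.3406, 0.2465]
J₁: ẑ×o_n = [0.3406, -0.5146, 0.0000], ω = ẑ
J2: z=[0.0000, 0.0000, 1.0000] o=[-0.0168, -0.4797, 0.0000] → [-0.1391, -0.4979, 0.0000, 0.0000, 0.0000, 1.0000]
J3: z=[-0.9877, -0.1564, 0.0000] o=[-0.0746, -0.1143, 0.0000] → [-0.0386, 0.2435, 0.1547, -0.9877, -0.1564, 0.0000]
J4: z=[-0.9877, -0.1564, 0.0000] o=[-0.5224, -0.2917, 0.0322] → [-0.0335, 0.2117, 0.0495, -0.9877, -0.1564, 0.0000]
V = J·q̇ = [-0.1679, -0.2358, -0.0059, 0.6045, 0.0957, 0.2390]

-0.1679 -0.2358 -0.0059 0.6045 0.0957 0.2390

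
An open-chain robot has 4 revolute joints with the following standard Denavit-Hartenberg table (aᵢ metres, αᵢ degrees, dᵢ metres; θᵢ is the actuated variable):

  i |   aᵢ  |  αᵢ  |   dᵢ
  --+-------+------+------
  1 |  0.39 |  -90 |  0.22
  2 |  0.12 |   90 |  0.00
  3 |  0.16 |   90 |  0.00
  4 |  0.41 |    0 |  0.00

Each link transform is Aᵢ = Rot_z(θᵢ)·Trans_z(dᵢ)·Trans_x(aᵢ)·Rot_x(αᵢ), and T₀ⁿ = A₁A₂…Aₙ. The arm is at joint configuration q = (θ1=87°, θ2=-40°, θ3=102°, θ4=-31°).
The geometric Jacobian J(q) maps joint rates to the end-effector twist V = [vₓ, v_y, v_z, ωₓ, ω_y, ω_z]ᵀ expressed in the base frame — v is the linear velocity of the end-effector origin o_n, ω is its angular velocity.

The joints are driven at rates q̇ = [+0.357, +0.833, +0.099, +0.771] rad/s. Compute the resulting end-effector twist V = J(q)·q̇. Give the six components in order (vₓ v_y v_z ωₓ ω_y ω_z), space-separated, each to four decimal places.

-0.3682 -0.5255 0.0322 -0.9650 0.5654 0.9176

o_n = [-0.4715, 0.5617, 0.0670]
J₁: ẑ×o_n = [-0.5617, -0.4715, 0.0000], ω = ẑ
J2: z=[-0.9986, 0.0523, 0.0000] o=[0.0204, 0.3895, 0.2200] → [-0.0080, -0.1528, -0.1462, -0.9986, 0.0523, 0.0000]
J3: z=[-0.0336, -0.6419, 0.7660] o=[0.0252, 0.4813, 0.2971] → [0.0861, -0.3883, -0.3216, -0.0336, -0.6419, 0.7660]
J4: z=[-0.1684, 0.7592, 0.6287] o=[-0.1324, 0.4640, 0.2758] → [-0.2199, -0.2484, 0.2410, -0.1684, 0.7592, 0.6287]
V = J·q̇ = [-0.3682, -0.5255, 0.0322, -0.9650, 0.5654, 0.9176]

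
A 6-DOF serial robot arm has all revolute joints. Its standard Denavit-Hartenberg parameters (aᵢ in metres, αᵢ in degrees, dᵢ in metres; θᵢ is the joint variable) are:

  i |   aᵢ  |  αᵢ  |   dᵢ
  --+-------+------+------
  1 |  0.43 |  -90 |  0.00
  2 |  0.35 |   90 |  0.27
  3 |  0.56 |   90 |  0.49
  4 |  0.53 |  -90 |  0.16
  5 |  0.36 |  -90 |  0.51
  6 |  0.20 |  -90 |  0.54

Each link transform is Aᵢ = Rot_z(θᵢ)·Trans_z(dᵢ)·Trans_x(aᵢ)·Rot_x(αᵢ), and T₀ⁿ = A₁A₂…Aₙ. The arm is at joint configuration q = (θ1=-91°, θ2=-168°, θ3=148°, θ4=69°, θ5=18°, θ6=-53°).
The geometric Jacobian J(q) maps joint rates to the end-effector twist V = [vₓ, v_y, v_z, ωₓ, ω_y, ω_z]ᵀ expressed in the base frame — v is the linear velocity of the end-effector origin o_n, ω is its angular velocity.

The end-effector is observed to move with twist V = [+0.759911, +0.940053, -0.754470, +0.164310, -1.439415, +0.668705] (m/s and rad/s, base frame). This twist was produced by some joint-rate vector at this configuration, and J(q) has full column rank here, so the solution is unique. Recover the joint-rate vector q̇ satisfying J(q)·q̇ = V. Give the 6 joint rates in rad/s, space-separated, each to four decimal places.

o_n = [-0.0385, -0.2259, -1.4857]
J₁: ẑ×o_n = [0.2259, -0.0385, 0.0000], ω = ẑ
J2: z=[0.9998, -0.0175, 0.0000] o=[-0.0075, -0.4299, 0.0000] → [0.0259, 1.4855, 0.2034, 0.9998, -0.0175, 0.0000]
J3: z=[0.0036, 0.2079, -0.9781] o=[0.2684, -0.0923, 0.0728] → [-0.4546, 0.3059, 0.0633, 0.0036, 0.2079, -0.9781]
J4: z=[0.8570, 0.5035, 0.1102] o=[0.5588, -0.4601, -0.5053] → [-0.5194, 0.7744, 0.5014, 0.8570, 0.5035, 0.1102]
J5: z=[-0.4798, 0.8574, -0.1859] o=[0.7956, -0.4360, -1.0051] → [-0.3730, -0.0755, 0.6144, -0.4798, 0.8574, -0.1859]
J6: z=[-0.8731, -0.4459, 0.1969] o=[0.5200, -0.0912, -1.4465] → [0.0440, -0.1442, -0.1314, -0.8731, -0.4459, 0.1969]
q̇ = J⁺·V = [0.5020, 0.9550, 0.1100, -0.5670, -0.9110, 0.8500]

0.5020 0.9550 0.1100 -0.5670 -0.9110 0.8500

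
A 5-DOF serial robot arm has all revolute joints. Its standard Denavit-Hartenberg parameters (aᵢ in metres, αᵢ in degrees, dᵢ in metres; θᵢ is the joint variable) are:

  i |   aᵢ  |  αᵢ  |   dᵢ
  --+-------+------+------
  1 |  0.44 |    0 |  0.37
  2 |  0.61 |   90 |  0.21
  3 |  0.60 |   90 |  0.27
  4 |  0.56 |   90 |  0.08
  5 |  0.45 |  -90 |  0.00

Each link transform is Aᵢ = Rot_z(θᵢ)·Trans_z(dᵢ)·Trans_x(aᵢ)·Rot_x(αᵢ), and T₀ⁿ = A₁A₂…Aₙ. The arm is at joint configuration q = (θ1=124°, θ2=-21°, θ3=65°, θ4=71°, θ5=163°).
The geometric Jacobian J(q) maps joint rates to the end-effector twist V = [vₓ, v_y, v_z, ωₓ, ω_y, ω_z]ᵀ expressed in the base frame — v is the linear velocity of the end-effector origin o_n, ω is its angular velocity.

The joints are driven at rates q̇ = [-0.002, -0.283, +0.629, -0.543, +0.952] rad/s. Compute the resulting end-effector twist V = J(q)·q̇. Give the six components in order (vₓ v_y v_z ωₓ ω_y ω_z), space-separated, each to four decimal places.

0.3370 -0.7246 0.4878 0.3360 -0.0371 0.7603

o_n = [-0.1049, 1.4987, 1.0726]
J₁: ẑ×o_n = [-1.4987, -0.1049, 0.0000], ω = ẑ
J2: z=[0.0000, 0.0000, 1.0000] o=[-0.2460, 0.3648, 0.3700] → [-1.1340, 0.1411, 0.0000, 0.0000, 0.0000, 1.0000]
J3: z=[0.9744, 0.2250, 0.0000] o=[-0.3833, 0.9591, 0.5800] → [0.1108, -0.4800, 0.4632, 0.9744, 0.2250, 0.0000]
J4: z=[-0.2039, 0.8831, -0.4226] o=[-0.1772, 1.2670, 1.1238] → [0.0528, -0.0410, -0.1111, -0.2039, 0.8831, -0.4226]
J5: z=[-0.4071, 0.3161, 0.8569] o=[0.3051, 1.5318, 1.2552] → [-0.0294, -0.4256, 0.1430, -0.4071, 0.3161, 0.8569]
V = J·q̇ = [0.3370, -0.7246, 0.4878, 0.3360, -0.0371, 0.7603]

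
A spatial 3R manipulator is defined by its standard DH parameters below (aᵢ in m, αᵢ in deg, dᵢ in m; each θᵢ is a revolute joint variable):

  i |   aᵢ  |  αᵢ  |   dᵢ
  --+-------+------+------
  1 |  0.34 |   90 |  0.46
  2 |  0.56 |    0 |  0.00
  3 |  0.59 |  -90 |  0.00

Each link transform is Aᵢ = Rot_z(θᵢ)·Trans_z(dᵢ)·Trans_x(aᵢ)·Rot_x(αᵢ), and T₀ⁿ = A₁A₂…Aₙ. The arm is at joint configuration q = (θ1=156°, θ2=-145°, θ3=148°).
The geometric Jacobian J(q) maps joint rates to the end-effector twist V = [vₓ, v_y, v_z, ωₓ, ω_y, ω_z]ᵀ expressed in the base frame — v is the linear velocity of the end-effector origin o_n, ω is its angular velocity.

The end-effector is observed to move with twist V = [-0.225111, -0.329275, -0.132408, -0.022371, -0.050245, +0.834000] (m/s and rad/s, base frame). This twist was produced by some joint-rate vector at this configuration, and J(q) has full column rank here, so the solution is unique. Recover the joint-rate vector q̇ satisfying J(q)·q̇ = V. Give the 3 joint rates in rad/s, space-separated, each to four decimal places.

0.8340 0.2180 -0.2730

o_n = [-0.4298, 0.1914, 0.1697]
J₁: ẑ×o_n = [-0.1914, -0.4298, 0.0000], ω = ẑ
J2: z=[0.4067, 0.9135, 0.0000] o=[-0.3106, 0.1383, 0.4600] → [-0.2652, 0.1181, 0.1305, 0.4067, 0.9135, 0.0000]
J3: z=[0.4067, 0.9135, 0.0000] o=[0.1085, -0.0483, 0.1388] → [0.0282, -0.0126, 0.5892, 0.4067, 0.9135, 0.0000]
q̇ = J⁺·V = [0.8340, 0.2180, -0.2730]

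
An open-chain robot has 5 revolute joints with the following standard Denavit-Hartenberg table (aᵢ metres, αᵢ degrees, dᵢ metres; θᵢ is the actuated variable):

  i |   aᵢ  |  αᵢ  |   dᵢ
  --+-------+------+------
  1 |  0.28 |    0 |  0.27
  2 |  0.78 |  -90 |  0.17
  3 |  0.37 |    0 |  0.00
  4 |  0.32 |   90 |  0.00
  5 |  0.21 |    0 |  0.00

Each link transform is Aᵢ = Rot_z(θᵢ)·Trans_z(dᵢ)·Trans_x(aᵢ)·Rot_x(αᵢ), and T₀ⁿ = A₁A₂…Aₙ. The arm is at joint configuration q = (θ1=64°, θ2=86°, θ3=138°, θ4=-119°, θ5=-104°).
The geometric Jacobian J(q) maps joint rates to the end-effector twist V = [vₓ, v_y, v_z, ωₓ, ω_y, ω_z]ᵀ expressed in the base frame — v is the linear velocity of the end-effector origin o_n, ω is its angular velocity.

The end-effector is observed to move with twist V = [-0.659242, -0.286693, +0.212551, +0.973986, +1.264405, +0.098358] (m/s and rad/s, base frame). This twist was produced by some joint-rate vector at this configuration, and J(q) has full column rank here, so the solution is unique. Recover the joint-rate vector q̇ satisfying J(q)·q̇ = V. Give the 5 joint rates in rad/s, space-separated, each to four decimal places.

o_n = [-0.4332, 0.8079, 0.1048]
J₁: ẑ×o_n = [-0.8079, -0.4332, 0.0000], ω = ẑ
J2: z=[0.0000, 0.0000, 1.0000] o=[0.1227, 0.2517, 0.2700] → [-0.5562, -0.5559, 0.0000, 0.0000, 0.0000, 1.0000]
J3: z=[-0.5000, -0.8660, 0.0000] o=[-0.5528, 0.6417, 0.4400] → [0.2903, -0.1676, 0.0204, -0.5000, -0.8660, 0.0000]
J4: z=[-0.5000, -0.8660, 0.0000] o=[-0.3146, 0.5042, 0.1924] → [0.0759, -0.0438, -0.2545, -0.5000, -0.8660, 0.0000]
J5: z=[-0.2820, 0.1628, 0.9455] o=[-0.5767, 0.6555, 0.0882] → [-0.1414, 0.1403, -0.0663, -0.2820, 0.1628, 0.9455]
q̇ = J⁺·V = [0.2110, 0.5010, -0.8480, -0.7340, -0.6490]

0.2110 0.5010 -0.8480 -0.7340 -0.6490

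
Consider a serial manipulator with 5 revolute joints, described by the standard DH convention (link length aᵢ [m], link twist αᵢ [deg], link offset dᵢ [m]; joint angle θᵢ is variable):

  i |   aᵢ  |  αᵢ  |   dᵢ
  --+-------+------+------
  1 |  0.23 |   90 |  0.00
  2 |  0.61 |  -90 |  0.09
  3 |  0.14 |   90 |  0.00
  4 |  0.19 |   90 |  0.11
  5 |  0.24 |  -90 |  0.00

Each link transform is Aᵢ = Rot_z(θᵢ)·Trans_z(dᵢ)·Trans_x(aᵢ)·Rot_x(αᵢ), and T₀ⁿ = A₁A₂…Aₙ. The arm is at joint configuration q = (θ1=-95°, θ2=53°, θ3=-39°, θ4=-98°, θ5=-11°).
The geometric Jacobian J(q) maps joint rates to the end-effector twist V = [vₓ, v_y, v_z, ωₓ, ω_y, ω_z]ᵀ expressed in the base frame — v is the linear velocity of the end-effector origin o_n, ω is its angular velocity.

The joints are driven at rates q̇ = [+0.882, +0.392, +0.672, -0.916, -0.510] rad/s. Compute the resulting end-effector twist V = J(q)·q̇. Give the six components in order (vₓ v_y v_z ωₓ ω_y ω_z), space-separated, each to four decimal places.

1.1876 -0.0187 0.2046 -0.0070 -0.1029 2.0175

o_n = [-0.2726, -0.9269, 0.2514]
J₁: ẑ×o_n = [0.9269, -0.2726, 0.0000], ω = ẑ
J2: z=[-0.9962, 0.0872, 0.0000] o=[-0.0200, -0.2291, 0.0000] → [0.0219, 0.2504, 0.7171, -0.9962, 0.0872, 0.0000]
J3: z=[0.0696, 0.7956, 0.6018] o=[-0.1417, -0.5870, 0.4872] → [0.0170, -0.0623, 0.0804, 0.0696, 0.7956, 0.6018]
J4: z=[-0.7412, 0.4450, -0.5026] o=[-0.2352, -0.6445, 0.5741] → [-0.2855, -0.2204, 0.2259, -0.7412, 0.4450, -0.5026]
J5: z=[0.6709, 0.5178, -0.5309] o=[-0.3121, -0.7344, 0.3891] → [-0.1735, 0.0714, -0.1497, 0.6709, 0.5178, -0.5309]
V = J·q̇ = [1.1876, -0.0187, 0.2046, -0.0070, -0.1029, 2.0175]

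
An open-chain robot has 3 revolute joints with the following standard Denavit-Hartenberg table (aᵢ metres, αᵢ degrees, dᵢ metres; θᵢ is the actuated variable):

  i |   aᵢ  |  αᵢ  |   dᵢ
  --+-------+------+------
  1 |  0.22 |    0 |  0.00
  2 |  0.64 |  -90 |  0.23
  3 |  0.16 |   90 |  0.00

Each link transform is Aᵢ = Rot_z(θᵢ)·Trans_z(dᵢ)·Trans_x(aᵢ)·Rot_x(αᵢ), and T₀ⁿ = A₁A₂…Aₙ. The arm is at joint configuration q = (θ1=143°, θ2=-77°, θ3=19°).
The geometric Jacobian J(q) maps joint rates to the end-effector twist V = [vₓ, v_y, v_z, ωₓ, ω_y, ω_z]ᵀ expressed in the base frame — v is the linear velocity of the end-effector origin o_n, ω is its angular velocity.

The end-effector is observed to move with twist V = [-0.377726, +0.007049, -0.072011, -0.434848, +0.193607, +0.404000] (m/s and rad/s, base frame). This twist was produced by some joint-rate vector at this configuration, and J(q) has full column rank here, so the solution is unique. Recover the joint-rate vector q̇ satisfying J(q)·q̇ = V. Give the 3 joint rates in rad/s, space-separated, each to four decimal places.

0.5710 -0.1670 0.4760

o_n = [0.1461, 0.8553, 0.1779]
J₁: ẑ×o_n = [-0.8553, 0.1461, 0.0000], ω = ẑ
J2: z=[0.0000, 0.0000, 1.0000] o=[-0.1757, 0.1324, 0.0000] → [-0.7229, 0.3218, 0.0000, 0.0000, 0.0000, 1.0000]
J3: z=[-0.9135, 0.4067, 0.0000] o=[0.0846, 0.7171, 0.2300] → [-0.0212, -0.0476, -0.1513, -0.9135, 0.4067, 0.0000]
q̇ = J⁺·V = [0.5710, -0.1670, 0.4760]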